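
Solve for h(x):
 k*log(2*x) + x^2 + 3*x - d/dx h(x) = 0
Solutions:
 h(x) = C1 + k*x*log(x) - k*x + k*x*log(2) + x^3/3 + 3*x^2/2


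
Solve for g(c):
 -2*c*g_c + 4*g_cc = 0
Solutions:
 g(c) = C1 + C2*erfi(c/2)


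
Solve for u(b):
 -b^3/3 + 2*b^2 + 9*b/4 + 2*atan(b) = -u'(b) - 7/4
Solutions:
 u(b) = C1 + b^4/12 - 2*b^3/3 - 9*b^2/8 - 2*b*atan(b) - 7*b/4 + log(b^2 + 1)


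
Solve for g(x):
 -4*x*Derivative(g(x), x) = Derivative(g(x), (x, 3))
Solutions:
 g(x) = C1 + Integral(C2*airyai(-2^(2/3)*x) + C3*airybi(-2^(2/3)*x), x)


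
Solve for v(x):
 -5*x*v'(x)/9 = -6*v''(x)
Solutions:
 v(x) = C1 + C2*erfi(sqrt(15)*x/18)


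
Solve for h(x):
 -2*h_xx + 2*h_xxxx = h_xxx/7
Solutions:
 h(x) = C1 + C2*x + C3*exp(x*(1 - sqrt(785))/28) + C4*exp(x*(1 + sqrt(785))/28)


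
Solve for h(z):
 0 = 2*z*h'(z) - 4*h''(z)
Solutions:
 h(z) = C1 + C2*erfi(z/2)


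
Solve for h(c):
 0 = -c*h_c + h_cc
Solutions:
 h(c) = C1 + C2*erfi(sqrt(2)*c/2)


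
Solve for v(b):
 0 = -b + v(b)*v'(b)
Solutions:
 v(b) = -sqrt(C1 + b^2)
 v(b) = sqrt(C1 + b^2)


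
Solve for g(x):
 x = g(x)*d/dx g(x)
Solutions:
 g(x) = -sqrt(C1 + x^2)
 g(x) = sqrt(C1 + x^2)


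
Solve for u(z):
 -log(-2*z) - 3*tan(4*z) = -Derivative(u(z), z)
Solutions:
 u(z) = C1 + z*log(-z) - z + z*log(2) - 3*log(cos(4*z))/4


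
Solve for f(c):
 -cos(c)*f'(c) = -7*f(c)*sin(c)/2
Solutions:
 f(c) = C1/cos(c)^(7/2)


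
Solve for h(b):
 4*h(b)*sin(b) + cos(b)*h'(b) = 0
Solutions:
 h(b) = C1*cos(b)^4


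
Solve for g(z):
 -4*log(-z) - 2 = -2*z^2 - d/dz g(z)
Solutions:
 g(z) = C1 - 2*z^3/3 + 4*z*log(-z) - 2*z


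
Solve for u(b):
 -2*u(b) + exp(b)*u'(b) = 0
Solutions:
 u(b) = C1*exp(-2*exp(-b))


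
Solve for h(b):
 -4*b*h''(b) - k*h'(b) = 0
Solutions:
 h(b) = C1 + b^(1 - re(k)/4)*(C2*sin(log(b)*Abs(im(k))/4) + C3*cos(log(b)*im(k)/4))


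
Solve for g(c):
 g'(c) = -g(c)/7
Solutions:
 g(c) = C1*exp(-c/7)


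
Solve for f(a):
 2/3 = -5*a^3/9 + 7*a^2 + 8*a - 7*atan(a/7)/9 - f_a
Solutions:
 f(a) = C1 - 5*a^4/36 + 7*a^3/3 + 4*a^2 - 7*a*atan(a/7)/9 - 2*a/3 + 49*log(a^2 + 49)/18


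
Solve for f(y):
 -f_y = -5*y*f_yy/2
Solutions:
 f(y) = C1 + C2*y^(7/5)


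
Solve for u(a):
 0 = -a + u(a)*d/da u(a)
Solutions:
 u(a) = -sqrt(C1 + a^2)
 u(a) = sqrt(C1 + a^2)


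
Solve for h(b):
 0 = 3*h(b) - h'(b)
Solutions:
 h(b) = C1*exp(3*b)


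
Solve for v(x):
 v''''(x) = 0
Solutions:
 v(x) = C1 + C2*x + C3*x^2 + C4*x^3


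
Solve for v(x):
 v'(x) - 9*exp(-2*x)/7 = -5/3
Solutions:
 v(x) = C1 - 5*x/3 - 9*exp(-2*x)/14


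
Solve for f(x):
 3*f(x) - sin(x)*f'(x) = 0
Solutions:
 f(x) = C1*(cos(x) - 1)^(3/2)/(cos(x) + 1)^(3/2)


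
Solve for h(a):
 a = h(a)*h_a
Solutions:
 h(a) = -sqrt(C1 + a^2)
 h(a) = sqrt(C1 + a^2)


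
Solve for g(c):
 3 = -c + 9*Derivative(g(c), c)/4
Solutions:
 g(c) = C1 + 2*c^2/9 + 4*c/3


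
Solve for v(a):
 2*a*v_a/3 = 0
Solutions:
 v(a) = C1


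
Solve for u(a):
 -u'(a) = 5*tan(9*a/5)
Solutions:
 u(a) = C1 + 25*log(cos(9*a/5))/9


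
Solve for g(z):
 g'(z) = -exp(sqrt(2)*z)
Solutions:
 g(z) = C1 - sqrt(2)*exp(sqrt(2)*z)/2


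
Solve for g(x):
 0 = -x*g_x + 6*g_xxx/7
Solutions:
 g(x) = C1 + Integral(C2*airyai(6^(2/3)*7^(1/3)*x/6) + C3*airybi(6^(2/3)*7^(1/3)*x/6), x)


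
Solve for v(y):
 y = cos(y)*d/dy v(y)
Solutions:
 v(y) = C1 + Integral(y/cos(y), y)


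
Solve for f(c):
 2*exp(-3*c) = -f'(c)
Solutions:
 f(c) = C1 + 2*exp(-3*c)/3


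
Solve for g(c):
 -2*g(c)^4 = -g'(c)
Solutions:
 g(c) = (-1/(C1 + 6*c))^(1/3)
 g(c) = (-1/(C1 + 2*c))^(1/3)*(-3^(2/3) - 3*3^(1/6)*I)/6
 g(c) = (-1/(C1 + 2*c))^(1/3)*(-3^(2/3) + 3*3^(1/6)*I)/6


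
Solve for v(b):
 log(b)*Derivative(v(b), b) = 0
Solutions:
 v(b) = C1


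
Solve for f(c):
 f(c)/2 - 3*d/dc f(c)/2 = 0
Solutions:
 f(c) = C1*exp(c/3)


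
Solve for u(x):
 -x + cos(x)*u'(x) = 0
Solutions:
 u(x) = C1 + Integral(x/cos(x), x)


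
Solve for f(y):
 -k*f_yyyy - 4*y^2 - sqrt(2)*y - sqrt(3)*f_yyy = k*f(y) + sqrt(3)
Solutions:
 f(y) = C1*exp(y*(-sqrt(3)*sqrt(2*12^(1/3)*(sqrt(3)*sqrt(-256 + 243/k^4) + 27/k^2)^(1/3) + 16*18^(1/3)/(sqrt(3)*sqrt(-256 + 243/k^4) + 27/k^2)^(1/3) + 9/k^2) + sqrt(6)*sqrt(-12^(1/3)*(sqrt(3)*sqrt(-256 + 243/k^4) + 27/k^2)^(1/3) - 8*18^(1/3)/(sqrt(3)*sqrt(-256 + 243/k^4) + 27/k^2)^(1/3) + 9/k^2 + 27/(k^3*sqrt(2*12^(1/3)*(sqrt(3)*sqrt(-256 + 243/k^4) + 27/k^2)^(1/3) + 16*18^(1/3)/(sqrt(3)*sqrt(-256 + 243/k^4) + 27/k^2)^(1/3) + 9/k^2))) - 3*sqrt(3)/k)/12) + C2*exp(y*(sqrt(3)*sqrt(2*12^(1/3)*(sqrt(3)*sqrt(-256 + 243/k^4) + 27/k^2)^(1/3) + 16*18^(1/3)/(sqrt(3)*sqrt(-256 + 243/k^4) + 27/k^2)^(1/3) + 9/k^2) - sqrt(6)*sqrt(-12^(1/3)*(sqrt(3)*sqrt(-256 + 243/k^4) + 27/k^2)^(1/3) - 8*18^(1/3)/(sqrt(3)*sqrt(-256 + 243/k^4) + 27/k^2)^(1/3) + 9/k^2 - 27/(k^3*sqrt(2*12^(1/3)*(sqrt(3)*sqrt(-256 + 243/k^4) + 27/k^2)^(1/3) + 16*18^(1/3)/(sqrt(3)*sqrt(-256 + 243/k^4) + 27/k^2)^(1/3) + 9/k^2))) - 3*sqrt(3)/k)/12) + C3*exp(y*(sqrt(3)*sqrt(2*12^(1/3)*(sqrt(3)*sqrt(-256 + 243/k^4) + 27/k^2)^(1/3) + 16*18^(1/3)/(sqrt(3)*sqrt(-256 + 243/k^4) + 27/k^2)^(1/3) + 9/k^2) + sqrt(6)*sqrt(-12^(1/3)*(sqrt(3)*sqrt(-256 + 243/k^4) + 27/k^2)^(1/3) - 8*18^(1/3)/(sqrt(3)*sqrt(-256 + 243/k^4) + 27/k^2)^(1/3) + 9/k^2 - 27/(k^3*sqrt(2*12^(1/3)*(sqrt(3)*sqrt(-256 + 243/k^4) + 27/k^2)^(1/3) + 16*18^(1/3)/(sqrt(3)*sqrt(-256 + 243/k^4) + 27/k^2)^(1/3) + 9/k^2))) - 3*sqrt(3)/k)/12) + C4*exp(-y*(sqrt(3)*sqrt(2*12^(1/3)*(sqrt(3)*sqrt(-256 + 243/k^4) + 27/k^2)^(1/3) + 16*18^(1/3)/(sqrt(3)*sqrt(-256 + 243/k^4) + 27/k^2)^(1/3) + 9/k^2) + sqrt(6)*sqrt(-12^(1/3)*(sqrt(3)*sqrt(-256 + 243/k^4) + 27/k^2)^(1/3) - 8*18^(1/3)/(sqrt(3)*sqrt(-256 + 243/k^4) + 27/k^2)^(1/3) + 9/k^2 + 27/(k^3*sqrt(2*12^(1/3)*(sqrt(3)*sqrt(-256 + 243/k^4) + 27/k^2)^(1/3) + 16*18^(1/3)/(sqrt(3)*sqrt(-256 + 243/k^4) + 27/k^2)^(1/3) + 9/k^2))) + 3*sqrt(3)/k)/12) - 4*y^2/k - sqrt(2)*y/k - sqrt(3)/k


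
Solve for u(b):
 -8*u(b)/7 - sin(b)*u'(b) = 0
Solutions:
 u(b) = C1*(cos(b) + 1)^(4/7)/(cos(b) - 1)^(4/7)


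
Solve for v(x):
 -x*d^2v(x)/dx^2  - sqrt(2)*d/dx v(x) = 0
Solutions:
 v(x) = C1 + C2*x^(1 - sqrt(2))


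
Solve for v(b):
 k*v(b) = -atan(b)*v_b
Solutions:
 v(b) = C1*exp(-k*Integral(1/atan(b), b))


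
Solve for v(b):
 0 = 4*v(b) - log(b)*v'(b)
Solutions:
 v(b) = C1*exp(4*li(b))


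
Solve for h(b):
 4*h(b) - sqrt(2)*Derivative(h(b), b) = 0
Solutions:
 h(b) = C1*exp(2*sqrt(2)*b)


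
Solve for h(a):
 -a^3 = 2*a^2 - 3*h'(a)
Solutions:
 h(a) = C1 + a^4/12 + 2*a^3/9


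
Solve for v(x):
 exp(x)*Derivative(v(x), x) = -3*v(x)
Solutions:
 v(x) = C1*exp(3*exp(-x))


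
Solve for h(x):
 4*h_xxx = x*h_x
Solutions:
 h(x) = C1 + Integral(C2*airyai(2^(1/3)*x/2) + C3*airybi(2^(1/3)*x/2), x)


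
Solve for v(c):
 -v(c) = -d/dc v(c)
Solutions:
 v(c) = C1*exp(c)


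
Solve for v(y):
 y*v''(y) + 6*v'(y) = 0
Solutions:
 v(y) = C1 + C2/y^5


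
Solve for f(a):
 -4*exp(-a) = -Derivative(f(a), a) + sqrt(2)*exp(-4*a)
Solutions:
 f(a) = C1 - 4*exp(-a) - sqrt(2)*exp(-4*a)/4


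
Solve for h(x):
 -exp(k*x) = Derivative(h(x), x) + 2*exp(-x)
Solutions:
 h(x) = C1 + 2*exp(-x) - exp(k*x)/k


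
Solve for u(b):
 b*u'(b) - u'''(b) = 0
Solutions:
 u(b) = C1 + Integral(C2*airyai(b) + C3*airybi(b), b)


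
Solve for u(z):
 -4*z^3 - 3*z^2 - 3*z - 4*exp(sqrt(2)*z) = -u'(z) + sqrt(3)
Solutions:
 u(z) = C1 + z^4 + z^3 + 3*z^2/2 + sqrt(3)*z + 2*sqrt(2)*exp(sqrt(2)*z)


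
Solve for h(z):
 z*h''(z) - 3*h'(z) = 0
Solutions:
 h(z) = C1 + C2*z^4


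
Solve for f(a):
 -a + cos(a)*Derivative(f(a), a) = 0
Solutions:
 f(a) = C1 + Integral(a/cos(a), a)


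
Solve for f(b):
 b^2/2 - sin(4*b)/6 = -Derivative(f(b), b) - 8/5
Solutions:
 f(b) = C1 - b^3/6 - 8*b/5 - cos(4*b)/24


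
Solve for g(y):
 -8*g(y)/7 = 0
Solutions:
 g(y) = 0


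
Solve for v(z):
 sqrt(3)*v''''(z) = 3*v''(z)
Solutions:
 v(z) = C1 + C2*z + C3*exp(-3^(1/4)*z) + C4*exp(3^(1/4)*z)


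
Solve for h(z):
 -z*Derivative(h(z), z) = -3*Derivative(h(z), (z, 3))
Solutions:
 h(z) = C1 + Integral(C2*airyai(3^(2/3)*z/3) + C3*airybi(3^(2/3)*z/3), z)


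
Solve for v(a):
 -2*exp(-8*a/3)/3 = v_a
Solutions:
 v(a) = C1 + exp(-8*a/3)/4


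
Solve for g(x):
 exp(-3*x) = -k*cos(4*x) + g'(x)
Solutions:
 g(x) = C1 + k*sin(4*x)/4 - exp(-3*x)/3


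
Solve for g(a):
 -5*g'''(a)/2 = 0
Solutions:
 g(a) = C1 + C2*a + C3*a^2


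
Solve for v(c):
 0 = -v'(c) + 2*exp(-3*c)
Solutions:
 v(c) = C1 - 2*exp(-3*c)/3


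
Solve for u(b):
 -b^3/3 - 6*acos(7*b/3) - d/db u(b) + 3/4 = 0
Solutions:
 u(b) = C1 - b^4/12 - 6*b*acos(7*b/3) + 3*b/4 + 6*sqrt(9 - 49*b^2)/7


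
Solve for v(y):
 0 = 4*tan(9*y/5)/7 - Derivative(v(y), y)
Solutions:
 v(y) = C1 - 20*log(cos(9*y/5))/63


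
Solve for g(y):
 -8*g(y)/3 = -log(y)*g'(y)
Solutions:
 g(y) = C1*exp(8*li(y)/3)


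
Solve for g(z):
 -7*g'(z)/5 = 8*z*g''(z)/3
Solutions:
 g(z) = C1 + C2*z^(19/40)


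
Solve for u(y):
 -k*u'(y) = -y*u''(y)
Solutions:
 u(y) = C1 + y^(re(k) + 1)*(C2*sin(log(y)*Abs(im(k))) + C3*cos(log(y)*im(k)))


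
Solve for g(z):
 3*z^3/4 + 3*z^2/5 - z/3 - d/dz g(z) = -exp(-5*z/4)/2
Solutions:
 g(z) = C1 + 3*z^4/16 + z^3/5 - z^2/6 - 2*exp(-5*z/4)/5


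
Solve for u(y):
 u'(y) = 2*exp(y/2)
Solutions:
 u(y) = C1 + 4*exp(y/2)


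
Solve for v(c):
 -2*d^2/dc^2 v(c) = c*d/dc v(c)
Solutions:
 v(c) = C1 + C2*erf(c/2)


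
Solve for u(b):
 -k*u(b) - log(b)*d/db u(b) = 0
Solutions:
 u(b) = C1*exp(-k*li(b))


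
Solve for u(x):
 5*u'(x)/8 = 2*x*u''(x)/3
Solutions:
 u(x) = C1 + C2*x^(31/16)


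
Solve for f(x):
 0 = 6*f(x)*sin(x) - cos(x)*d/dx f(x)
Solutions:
 f(x) = C1/cos(x)^6


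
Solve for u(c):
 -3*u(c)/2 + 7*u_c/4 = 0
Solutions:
 u(c) = C1*exp(6*c/7)


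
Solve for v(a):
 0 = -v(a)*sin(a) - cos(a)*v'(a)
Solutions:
 v(a) = C1*cos(a)


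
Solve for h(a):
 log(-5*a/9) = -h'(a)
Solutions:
 h(a) = C1 - a*log(-a) + a*(-log(5) + 1 + 2*log(3))


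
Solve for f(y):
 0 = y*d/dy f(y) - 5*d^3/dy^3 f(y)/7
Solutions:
 f(y) = C1 + Integral(C2*airyai(5^(2/3)*7^(1/3)*y/5) + C3*airybi(5^(2/3)*7^(1/3)*y/5), y)


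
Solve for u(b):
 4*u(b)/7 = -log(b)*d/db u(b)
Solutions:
 u(b) = C1*exp(-4*li(b)/7)


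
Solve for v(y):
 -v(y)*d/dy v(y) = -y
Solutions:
 v(y) = -sqrt(C1 + y^2)
 v(y) = sqrt(C1 + y^2)


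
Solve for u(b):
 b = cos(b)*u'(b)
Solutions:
 u(b) = C1 + Integral(b/cos(b), b)


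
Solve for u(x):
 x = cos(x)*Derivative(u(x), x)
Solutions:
 u(x) = C1 + Integral(x/cos(x), x)


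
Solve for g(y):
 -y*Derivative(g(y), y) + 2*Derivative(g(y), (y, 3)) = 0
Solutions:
 g(y) = C1 + Integral(C2*airyai(2^(2/3)*y/2) + C3*airybi(2^(2/3)*y/2), y)


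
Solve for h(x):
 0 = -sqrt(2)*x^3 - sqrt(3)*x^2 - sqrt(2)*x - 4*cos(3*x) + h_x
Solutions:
 h(x) = C1 + sqrt(2)*x^4/4 + sqrt(3)*x^3/3 + sqrt(2)*x^2/2 + 4*sin(3*x)/3


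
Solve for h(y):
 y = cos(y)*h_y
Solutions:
 h(y) = C1 + Integral(y/cos(y), y)


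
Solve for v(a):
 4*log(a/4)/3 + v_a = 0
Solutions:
 v(a) = C1 - 4*a*log(a)/3 + 4*a/3 + 8*a*log(2)/3


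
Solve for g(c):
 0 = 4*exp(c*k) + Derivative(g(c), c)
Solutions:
 g(c) = C1 - 4*exp(c*k)/k


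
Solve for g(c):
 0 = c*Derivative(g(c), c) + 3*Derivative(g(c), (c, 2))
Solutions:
 g(c) = C1 + C2*erf(sqrt(6)*c/6)


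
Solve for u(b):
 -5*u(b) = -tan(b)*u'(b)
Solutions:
 u(b) = C1*sin(b)^5


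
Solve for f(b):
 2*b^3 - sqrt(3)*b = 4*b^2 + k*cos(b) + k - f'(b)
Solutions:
 f(b) = C1 - b^4/2 + 4*b^3/3 + sqrt(3)*b^2/2 + b*k + k*sin(b)


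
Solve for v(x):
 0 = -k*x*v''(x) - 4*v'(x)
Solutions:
 v(x) = C1 + x^(((re(k) - 4)*re(k) + im(k)^2)/(re(k)^2 + im(k)^2))*(C2*sin(4*log(x)*Abs(im(k))/(re(k)^2 + im(k)^2)) + C3*cos(4*log(x)*im(k)/(re(k)^2 + im(k)^2)))


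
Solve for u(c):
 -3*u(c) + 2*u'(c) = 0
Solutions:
 u(c) = C1*exp(3*c/2)


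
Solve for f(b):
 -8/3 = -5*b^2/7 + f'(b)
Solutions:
 f(b) = C1 + 5*b^3/21 - 8*b/3


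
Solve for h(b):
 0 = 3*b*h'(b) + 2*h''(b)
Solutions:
 h(b) = C1 + C2*erf(sqrt(3)*b/2)


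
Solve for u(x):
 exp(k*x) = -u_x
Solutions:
 u(x) = C1 - exp(k*x)/k


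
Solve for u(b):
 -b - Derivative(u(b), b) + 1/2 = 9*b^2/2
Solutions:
 u(b) = C1 - 3*b^3/2 - b^2/2 + b/2


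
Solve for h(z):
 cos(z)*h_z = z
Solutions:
 h(z) = C1 + Integral(z/cos(z), z)


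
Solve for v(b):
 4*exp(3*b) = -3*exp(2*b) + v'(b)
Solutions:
 v(b) = C1 + 4*exp(3*b)/3 + 3*exp(2*b)/2


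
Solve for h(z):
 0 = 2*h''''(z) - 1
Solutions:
 h(z) = C1 + C2*z + C3*z^2 + C4*z^3 + z^4/48


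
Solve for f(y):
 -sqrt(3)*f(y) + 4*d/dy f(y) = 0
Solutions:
 f(y) = C1*exp(sqrt(3)*y/4)


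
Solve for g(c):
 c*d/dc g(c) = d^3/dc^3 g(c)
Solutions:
 g(c) = C1 + Integral(C2*airyai(c) + C3*airybi(c), c)


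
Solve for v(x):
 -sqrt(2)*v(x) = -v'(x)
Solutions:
 v(x) = C1*exp(sqrt(2)*x)


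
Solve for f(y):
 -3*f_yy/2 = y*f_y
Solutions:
 f(y) = C1 + C2*erf(sqrt(3)*y/3)


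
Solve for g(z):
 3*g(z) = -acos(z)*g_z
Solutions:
 g(z) = C1*exp(-3*Integral(1/acos(z), z))


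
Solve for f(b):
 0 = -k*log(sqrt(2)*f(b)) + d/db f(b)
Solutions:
 Integral(1/(2*log(_y) + log(2)), (_y, f(b))) = C1 + b*k/2


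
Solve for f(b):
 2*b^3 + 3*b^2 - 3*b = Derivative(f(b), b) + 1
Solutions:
 f(b) = C1 + b^4/2 + b^3 - 3*b^2/2 - b


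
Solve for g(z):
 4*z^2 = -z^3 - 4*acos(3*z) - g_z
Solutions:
 g(z) = C1 - z^4/4 - 4*z^3/3 - 4*z*acos(3*z) + 4*sqrt(1 - 9*z^2)/3


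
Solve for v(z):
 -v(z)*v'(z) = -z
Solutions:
 v(z) = -sqrt(C1 + z^2)
 v(z) = sqrt(C1 + z^2)


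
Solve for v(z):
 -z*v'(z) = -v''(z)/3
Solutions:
 v(z) = C1 + C2*erfi(sqrt(6)*z/2)


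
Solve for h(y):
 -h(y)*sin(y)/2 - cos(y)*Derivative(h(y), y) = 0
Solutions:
 h(y) = C1*sqrt(cos(y))


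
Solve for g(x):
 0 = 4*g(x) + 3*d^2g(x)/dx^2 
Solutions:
 g(x) = C1*sin(2*sqrt(3)*x/3) + C2*cos(2*sqrt(3)*x/3)


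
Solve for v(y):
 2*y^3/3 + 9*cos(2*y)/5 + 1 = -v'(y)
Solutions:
 v(y) = C1 - y^4/6 - y - 9*sin(y)*cos(y)/5


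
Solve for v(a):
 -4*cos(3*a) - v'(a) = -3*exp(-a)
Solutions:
 v(a) = C1 - 4*sin(3*a)/3 - 3*exp(-a)


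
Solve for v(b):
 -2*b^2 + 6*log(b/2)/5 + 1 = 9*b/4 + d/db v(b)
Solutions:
 v(b) = C1 - 2*b^3/3 - 9*b^2/8 + 6*b*log(b)/5 - 6*b*log(2)/5 - b/5


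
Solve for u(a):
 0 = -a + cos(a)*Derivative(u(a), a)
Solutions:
 u(a) = C1 + Integral(a/cos(a), a)


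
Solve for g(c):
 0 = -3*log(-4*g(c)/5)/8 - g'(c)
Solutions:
 8*Integral(1/(log(-_y) - log(5) + 2*log(2)), (_y, g(c)))/3 = C1 - c


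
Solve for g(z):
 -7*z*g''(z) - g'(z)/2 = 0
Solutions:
 g(z) = C1 + C2*z^(13/14)


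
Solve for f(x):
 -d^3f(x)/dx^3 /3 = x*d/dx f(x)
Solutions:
 f(x) = C1 + Integral(C2*airyai(-3^(1/3)*x) + C3*airybi(-3^(1/3)*x), x)


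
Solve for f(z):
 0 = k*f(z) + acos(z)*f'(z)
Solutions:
 f(z) = C1*exp(-k*Integral(1/acos(z), z))


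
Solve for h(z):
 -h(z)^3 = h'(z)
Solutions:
 h(z) = -sqrt(2)*sqrt(-1/(C1 - z))/2
 h(z) = sqrt(2)*sqrt(-1/(C1 - z))/2


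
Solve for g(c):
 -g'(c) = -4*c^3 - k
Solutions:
 g(c) = C1 + c^4 + c*k


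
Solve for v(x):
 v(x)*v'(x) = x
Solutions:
 v(x) = -sqrt(C1 + x^2)
 v(x) = sqrt(C1 + x^2)


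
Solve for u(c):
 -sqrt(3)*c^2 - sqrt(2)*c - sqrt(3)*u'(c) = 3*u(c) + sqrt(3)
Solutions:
 u(c) = C1*exp(-sqrt(3)*c) - sqrt(3)*c^2/3 - sqrt(2)*c/3 + 2*c/3 - 5*sqrt(3)/9 + sqrt(6)/9


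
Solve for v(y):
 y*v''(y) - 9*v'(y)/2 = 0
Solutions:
 v(y) = C1 + C2*y^(11/2)


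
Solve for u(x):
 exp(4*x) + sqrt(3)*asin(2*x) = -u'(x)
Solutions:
 u(x) = C1 - sqrt(3)*(x*asin(2*x) + sqrt(1 - 4*x^2)/2) - exp(4*x)/4


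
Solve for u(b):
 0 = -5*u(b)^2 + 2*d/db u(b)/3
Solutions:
 u(b) = -2/(C1 + 15*b)


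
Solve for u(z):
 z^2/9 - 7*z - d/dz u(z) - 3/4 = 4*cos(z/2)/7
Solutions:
 u(z) = C1 + z^3/27 - 7*z^2/2 - 3*z/4 - 8*sin(z/2)/7


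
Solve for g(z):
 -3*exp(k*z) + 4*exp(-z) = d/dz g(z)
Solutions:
 g(z) = C1 - 4*exp(-z) - 3*exp(k*z)/k


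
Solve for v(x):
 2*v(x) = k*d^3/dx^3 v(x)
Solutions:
 v(x) = C1*exp(2^(1/3)*x*(1/k)^(1/3)) + C2*exp(2^(1/3)*x*(-1 + sqrt(3)*I)*(1/k)^(1/3)/2) + C3*exp(-2^(1/3)*x*(1 + sqrt(3)*I)*(1/k)^(1/3)/2)


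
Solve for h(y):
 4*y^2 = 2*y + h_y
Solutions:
 h(y) = C1 + 4*y^3/3 - y^2


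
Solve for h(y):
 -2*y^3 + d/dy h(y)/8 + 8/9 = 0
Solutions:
 h(y) = C1 + 4*y^4 - 64*y/9


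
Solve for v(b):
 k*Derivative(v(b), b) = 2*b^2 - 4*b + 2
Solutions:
 v(b) = C1 + 2*b^3/(3*k) - 2*b^2/k + 2*b/k


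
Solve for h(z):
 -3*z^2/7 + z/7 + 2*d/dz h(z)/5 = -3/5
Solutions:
 h(z) = C1 + 5*z^3/14 - 5*z^2/28 - 3*z/2


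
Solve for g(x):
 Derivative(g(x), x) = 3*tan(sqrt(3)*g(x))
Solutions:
 g(x) = sqrt(3)*(pi - asin(C1*exp(3*sqrt(3)*x)))/3
 g(x) = sqrt(3)*asin(C1*exp(3*sqrt(3)*x))/3


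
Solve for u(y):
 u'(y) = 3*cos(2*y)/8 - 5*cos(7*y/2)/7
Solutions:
 u(y) = C1 + 3*sin(2*y)/16 - 10*sin(7*y/2)/49


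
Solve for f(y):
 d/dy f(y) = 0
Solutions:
 f(y) = C1


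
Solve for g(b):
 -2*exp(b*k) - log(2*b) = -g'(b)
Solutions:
 g(b) = C1 + b*log(b) + b*(-1 + log(2)) + Piecewise((2*exp(b*k)/k, Ne(k, 0)), (2*b, True))


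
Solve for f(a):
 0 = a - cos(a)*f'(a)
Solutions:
 f(a) = C1 + Integral(a/cos(a), a)


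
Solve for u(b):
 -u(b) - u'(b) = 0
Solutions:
 u(b) = C1*exp(-b)


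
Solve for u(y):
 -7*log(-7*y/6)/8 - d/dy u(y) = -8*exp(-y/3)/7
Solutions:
 u(y) = C1 - 7*y*log(-y)/8 + 7*y*(-log(7) + 1 + log(6))/8 - 24*exp(-y/3)/7


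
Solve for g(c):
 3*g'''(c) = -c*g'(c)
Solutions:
 g(c) = C1 + Integral(C2*airyai(-3^(2/3)*c/3) + C3*airybi(-3^(2/3)*c/3), c)


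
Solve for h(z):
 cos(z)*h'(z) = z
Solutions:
 h(z) = C1 + Integral(z/cos(z), z)


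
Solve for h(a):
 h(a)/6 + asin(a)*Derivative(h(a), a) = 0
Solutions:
 h(a) = C1*exp(-Integral(1/asin(a), a)/6)


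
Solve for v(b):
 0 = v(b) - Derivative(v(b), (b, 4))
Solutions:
 v(b) = C1*exp(-b) + C2*exp(b) + C3*sin(b) + C4*cos(b)


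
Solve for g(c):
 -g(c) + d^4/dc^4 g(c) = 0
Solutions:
 g(c) = C1*exp(-c) + C2*exp(c) + C3*sin(c) + C4*cos(c)


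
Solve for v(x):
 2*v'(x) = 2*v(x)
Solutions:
 v(x) = C1*exp(x)


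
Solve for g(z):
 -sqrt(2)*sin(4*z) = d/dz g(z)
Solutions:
 g(z) = C1 + sqrt(2)*cos(4*z)/4


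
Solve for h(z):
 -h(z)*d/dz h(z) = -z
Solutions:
 h(z) = -sqrt(C1 + z^2)
 h(z) = sqrt(C1 + z^2)


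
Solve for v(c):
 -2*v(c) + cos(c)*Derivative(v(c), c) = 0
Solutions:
 v(c) = C1*(sin(c) + 1)/(sin(c) - 1)


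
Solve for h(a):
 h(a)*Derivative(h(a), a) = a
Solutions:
 h(a) = -sqrt(C1 + a^2)
 h(a) = sqrt(C1 + a^2)


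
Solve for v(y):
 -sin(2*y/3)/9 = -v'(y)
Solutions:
 v(y) = C1 - cos(2*y/3)/6


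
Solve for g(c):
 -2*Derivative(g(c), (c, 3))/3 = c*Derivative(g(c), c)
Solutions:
 g(c) = C1 + Integral(C2*airyai(-2^(2/3)*3^(1/3)*c/2) + C3*airybi(-2^(2/3)*3^(1/3)*c/2), c)


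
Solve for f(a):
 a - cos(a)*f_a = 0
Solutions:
 f(a) = C1 + Integral(a/cos(a), a)


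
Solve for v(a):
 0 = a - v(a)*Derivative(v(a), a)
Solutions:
 v(a) = -sqrt(C1 + a^2)
 v(a) = sqrt(C1 + a^2)


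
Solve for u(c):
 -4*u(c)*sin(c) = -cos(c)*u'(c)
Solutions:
 u(c) = C1/cos(c)^4


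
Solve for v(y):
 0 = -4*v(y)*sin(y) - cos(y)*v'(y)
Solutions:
 v(y) = C1*cos(y)^4


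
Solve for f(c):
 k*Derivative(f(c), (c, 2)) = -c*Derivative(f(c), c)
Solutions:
 f(c) = C1 + C2*sqrt(k)*erf(sqrt(2)*c*sqrt(1/k)/2)


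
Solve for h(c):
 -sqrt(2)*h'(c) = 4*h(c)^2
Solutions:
 h(c) = 1/(C1 + 2*sqrt(2)*c)


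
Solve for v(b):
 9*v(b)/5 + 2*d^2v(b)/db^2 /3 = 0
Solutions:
 v(b) = C1*sin(3*sqrt(30)*b/10) + C2*cos(3*sqrt(30)*b/10)


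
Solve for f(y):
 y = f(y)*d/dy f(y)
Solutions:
 f(y) = -sqrt(C1 + y^2)
 f(y) = sqrt(C1 + y^2)


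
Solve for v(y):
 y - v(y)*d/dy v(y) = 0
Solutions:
 v(y) = -sqrt(C1 + y^2)
 v(y) = sqrt(C1 + y^2)


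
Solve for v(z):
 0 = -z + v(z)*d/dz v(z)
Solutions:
 v(z) = -sqrt(C1 + z^2)
 v(z) = sqrt(C1 + z^2)


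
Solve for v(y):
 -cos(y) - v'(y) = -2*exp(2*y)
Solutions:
 v(y) = C1 + exp(2*y) - sin(y)


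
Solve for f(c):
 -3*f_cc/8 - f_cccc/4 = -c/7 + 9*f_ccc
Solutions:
 f(c) = C1 + C2*c + C3*exp(c*(-18 + sqrt(1290)/2)) + C4*exp(-c*(sqrt(1290)/2 + 18)) + 4*c^3/63 - 32*c^2/7


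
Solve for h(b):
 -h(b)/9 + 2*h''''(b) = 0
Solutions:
 h(b) = C1*exp(-2^(3/4)*sqrt(3)*b/6) + C2*exp(2^(3/4)*sqrt(3)*b/6) + C3*sin(2^(3/4)*sqrt(3)*b/6) + C4*cos(2^(3/4)*sqrt(3)*b/6)


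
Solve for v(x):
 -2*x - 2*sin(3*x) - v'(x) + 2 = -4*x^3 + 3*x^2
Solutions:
 v(x) = C1 + x^4 - x^3 - x^2 + 2*x + 2*cos(3*x)/3


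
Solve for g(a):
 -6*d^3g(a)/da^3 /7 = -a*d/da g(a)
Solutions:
 g(a) = C1 + Integral(C2*airyai(6^(2/3)*7^(1/3)*a/6) + C3*airybi(6^(2/3)*7^(1/3)*a/6), a)


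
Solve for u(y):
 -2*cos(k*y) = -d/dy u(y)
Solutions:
 u(y) = C1 + 2*sin(k*y)/k


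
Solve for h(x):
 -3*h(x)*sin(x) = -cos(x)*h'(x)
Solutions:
 h(x) = C1/cos(x)^3


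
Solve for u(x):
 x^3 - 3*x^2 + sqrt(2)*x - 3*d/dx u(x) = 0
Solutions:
 u(x) = C1 + x^4/12 - x^3/3 + sqrt(2)*x^2/6


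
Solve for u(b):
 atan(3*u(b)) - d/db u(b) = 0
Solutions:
 Integral(1/atan(3*_y), (_y, u(b))) = C1 + b


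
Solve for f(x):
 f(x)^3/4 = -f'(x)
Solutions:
 f(x) = -sqrt(2)*sqrt(-1/(C1 - x))
 f(x) = sqrt(2)*sqrt(-1/(C1 - x))


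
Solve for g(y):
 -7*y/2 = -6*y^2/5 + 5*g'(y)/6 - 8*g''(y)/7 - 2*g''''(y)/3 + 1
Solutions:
 g(y) = C1 + C2*exp(7^(1/3)*y*(-(245 + sqrt(88697))^(1/3) + 16*7^(1/3)/(245 + sqrt(88697))^(1/3))/28)*sin(sqrt(3)*7^(1/3)*y*(16*7^(1/3)/(245 + sqrt(88697))^(1/3) + (245 + sqrt(88697))^(1/3))/28) + C3*exp(7^(1/3)*y*(-(245 + sqrt(88697))^(1/3) + 16*7^(1/3)/(245 + sqrt(88697))^(1/3))/28)*cos(sqrt(3)*7^(1/3)*y*(16*7^(1/3)/(245 + sqrt(88697))^(1/3) + (245 + sqrt(88697))^(1/3))/28) + C4*exp(-7^(1/3)*y*(-(245 + sqrt(88697))^(1/3) + 16*7^(1/3)/(245 + sqrt(88697))^(1/3))/14) + 12*y^3/25 - 219*y^2/1750 - 47262*y/30625


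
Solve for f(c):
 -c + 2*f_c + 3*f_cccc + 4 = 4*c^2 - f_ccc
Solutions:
 f(c) = C1 + C4*exp(-c) + 2*c^3/3 + c^2/4 - 4*c + (C2*sin(sqrt(5)*c/3) + C3*cos(sqrt(5)*c/3))*exp(c/3)


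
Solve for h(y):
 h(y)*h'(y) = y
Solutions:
 h(y) = -sqrt(C1 + y^2)
 h(y) = sqrt(C1 + y^2)


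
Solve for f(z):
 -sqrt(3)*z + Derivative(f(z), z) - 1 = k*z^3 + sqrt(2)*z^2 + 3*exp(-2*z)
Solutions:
 f(z) = C1 + k*z^4/4 + sqrt(2)*z^3/3 + sqrt(3)*z^2/2 + z - 3*exp(-2*z)/2


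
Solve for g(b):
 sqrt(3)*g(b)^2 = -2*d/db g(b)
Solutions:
 g(b) = 2/(C1 + sqrt(3)*b)


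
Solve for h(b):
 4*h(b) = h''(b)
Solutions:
 h(b) = C1*exp(-2*b) + C2*exp(2*b)


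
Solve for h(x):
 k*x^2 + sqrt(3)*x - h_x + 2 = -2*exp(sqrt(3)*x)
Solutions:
 h(x) = C1 + k*x^3/3 + sqrt(3)*x^2/2 + 2*x + 2*sqrt(3)*exp(sqrt(3)*x)/3


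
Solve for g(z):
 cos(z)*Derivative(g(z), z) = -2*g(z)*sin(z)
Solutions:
 g(z) = C1*cos(z)^2


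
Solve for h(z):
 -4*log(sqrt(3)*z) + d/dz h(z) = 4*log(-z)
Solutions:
 h(z) = C1 + 8*z*log(z) + 2*z*(-4 + log(3) + 2*I*pi)


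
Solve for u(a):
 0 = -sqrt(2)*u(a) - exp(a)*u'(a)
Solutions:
 u(a) = C1*exp(sqrt(2)*exp(-a))


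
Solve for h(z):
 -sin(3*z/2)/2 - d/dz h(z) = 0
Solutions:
 h(z) = C1 + cos(3*z/2)/3


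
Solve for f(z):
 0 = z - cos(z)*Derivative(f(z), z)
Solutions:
 f(z) = C1 + Integral(z/cos(z), z)


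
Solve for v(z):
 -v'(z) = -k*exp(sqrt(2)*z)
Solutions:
 v(z) = C1 + sqrt(2)*k*exp(sqrt(2)*z)/2


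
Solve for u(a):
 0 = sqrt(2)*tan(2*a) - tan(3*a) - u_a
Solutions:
 u(a) = C1 - sqrt(2)*log(cos(2*a))/2 + log(cos(3*a))/3


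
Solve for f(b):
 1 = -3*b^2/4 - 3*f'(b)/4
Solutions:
 f(b) = C1 - b^3/3 - 4*b/3


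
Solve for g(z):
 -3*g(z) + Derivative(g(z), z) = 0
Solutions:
 g(z) = C1*exp(3*z)


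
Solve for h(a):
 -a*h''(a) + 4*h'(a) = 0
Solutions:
 h(a) = C1 + C2*a^5


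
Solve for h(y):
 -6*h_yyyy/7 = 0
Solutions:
 h(y) = C1 + C2*y + C3*y^2 + C4*y^3


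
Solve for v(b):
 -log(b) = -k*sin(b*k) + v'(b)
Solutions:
 v(b) = C1 - b*log(b) + b + k*Piecewise((-cos(b*k)/k, Ne(k, 0)), (0, True))


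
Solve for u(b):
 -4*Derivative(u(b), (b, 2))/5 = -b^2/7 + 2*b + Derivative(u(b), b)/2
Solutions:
 u(b) = C1 + C2*exp(-5*b/8) + 2*b^3/21 - 86*b^2/35 + 1376*b/175


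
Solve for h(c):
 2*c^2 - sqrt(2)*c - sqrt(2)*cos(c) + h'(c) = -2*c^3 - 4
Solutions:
 h(c) = C1 - c^4/2 - 2*c^3/3 + sqrt(2)*c^2/2 - 4*c + sqrt(2)*sin(c)


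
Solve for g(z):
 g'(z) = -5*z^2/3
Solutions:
 g(z) = C1 - 5*z^3/9


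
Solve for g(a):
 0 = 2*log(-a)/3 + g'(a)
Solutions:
 g(a) = C1 - 2*a*log(-a)/3 + 2*a/3


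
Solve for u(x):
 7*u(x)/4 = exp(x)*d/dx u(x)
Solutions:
 u(x) = C1*exp(-7*exp(-x)/4)


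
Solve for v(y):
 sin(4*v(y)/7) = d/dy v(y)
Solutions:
 -y + 7*log(cos(4*v(y)/7) - 1)/8 - 7*log(cos(4*v(y)/7) + 1)/8 = C1


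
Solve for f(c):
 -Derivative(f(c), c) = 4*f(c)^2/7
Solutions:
 f(c) = 7/(C1 + 4*c)


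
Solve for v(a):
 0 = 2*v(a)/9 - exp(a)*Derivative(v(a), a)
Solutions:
 v(a) = C1*exp(-2*exp(-a)/9)


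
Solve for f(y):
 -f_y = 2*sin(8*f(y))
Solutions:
 f(y) = -acos((-C1 - exp(32*y))/(C1 - exp(32*y)))/8 + pi/4
 f(y) = acos((-C1 - exp(32*y))/(C1 - exp(32*y)))/8


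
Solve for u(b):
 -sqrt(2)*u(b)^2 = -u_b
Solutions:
 u(b) = -1/(C1 + sqrt(2)*b)


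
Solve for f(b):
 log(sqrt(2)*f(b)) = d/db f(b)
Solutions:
 -2*Integral(1/(2*log(_y) + log(2)), (_y, f(b))) = C1 - b


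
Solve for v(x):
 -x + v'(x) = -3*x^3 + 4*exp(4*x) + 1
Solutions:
 v(x) = C1 - 3*x^4/4 + x^2/2 + x + exp(4*x)


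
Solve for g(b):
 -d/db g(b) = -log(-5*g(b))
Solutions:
 -Integral(1/(log(-_y) + log(5)), (_y, g(b))) = C1 - b


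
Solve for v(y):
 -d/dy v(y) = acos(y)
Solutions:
 v(y) = C1 - y*acos(y) + sqrt(1 - y^2)


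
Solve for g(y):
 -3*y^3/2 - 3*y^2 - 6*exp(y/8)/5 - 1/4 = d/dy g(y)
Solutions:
 g(y) = C1 - 3*y^4/8 - y^3 - y/4 - 48*exp(y/8)/5


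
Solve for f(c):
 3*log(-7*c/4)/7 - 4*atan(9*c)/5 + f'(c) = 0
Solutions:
 f(c) = C1 - 3*c*log(-c)/7 + 4*c*atan(9*c)/5 - 3*c*log(7)/7 + 3*c/7 + 6*c*log(2)/7 - 2*log(81*c^2 + 1)/45


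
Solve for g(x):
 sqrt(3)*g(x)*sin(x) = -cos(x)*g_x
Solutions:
 g(x) = C1*cos(x)^(sqrt(3))


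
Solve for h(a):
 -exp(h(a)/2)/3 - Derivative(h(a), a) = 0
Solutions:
 h(a) = 2*log(1/(C1 + a)) + 2*log(6)


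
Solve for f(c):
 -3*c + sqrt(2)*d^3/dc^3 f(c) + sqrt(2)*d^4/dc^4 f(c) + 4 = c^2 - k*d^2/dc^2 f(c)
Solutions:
 f(c) = C1 + C2*c + C3*exp(c*(sqrt(-2*sqrt(2)*k + 1) - 1)/2) + C4*exp(-c*(sqrt(-2*sqrt(2)*k + 1) + 1)/2) + c^4/(12*k) + c^3*(3 - 2*sqrt(2)/k)/(6*k) + c^2*(-2 - 5*sqrt(2)/(2*k) + 2/k^2)/k


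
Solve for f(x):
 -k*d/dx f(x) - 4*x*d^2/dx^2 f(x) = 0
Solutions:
 f(x) = C1 + x^(1 - re(k)/4)*(C2*sin(log(x)*Abs(im(k))/4) + C3*cos(log(x)*im(k)/4))


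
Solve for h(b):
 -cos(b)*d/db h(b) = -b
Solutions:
 h(b) = C1 + Integral(b/cos(b), b)


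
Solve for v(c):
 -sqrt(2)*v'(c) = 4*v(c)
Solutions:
 v(c) = C1*exp(-2*sqrt(2)*c)


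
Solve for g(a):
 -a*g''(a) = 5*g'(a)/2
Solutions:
 g(a) = C1 + C2/a^(3/2)


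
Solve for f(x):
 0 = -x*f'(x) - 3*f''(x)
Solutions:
 f(x) = C1 + C2*erf(sqrt(6)*x/6)


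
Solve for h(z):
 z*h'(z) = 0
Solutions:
 h(z) = C1


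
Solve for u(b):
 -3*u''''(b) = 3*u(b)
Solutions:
 u(b) = (C1*sin(sqrt(2)*b/2) + C2*cos(sqrt(2)*b/2))*exp(-sqrt(2)*b/2) + (C3*sin(sqrt(2)*b/2) + C4*cos(sqrt(2)*b/2))*exp(sqrt(2)*b/2)


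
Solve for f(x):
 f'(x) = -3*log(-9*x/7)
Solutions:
 f(x) = C1 - 3*x*log(-x) + 3*x*(-2*log(3) + 1 + log(7))


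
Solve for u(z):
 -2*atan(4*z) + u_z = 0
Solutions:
 u(z) = C1 + 2*z*atan(4*z) - log(16*z^2 + 1)/4


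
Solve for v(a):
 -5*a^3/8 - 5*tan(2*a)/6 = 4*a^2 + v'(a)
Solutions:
 v(a) = C1 - 5*a^4/32 - 4*a^3/3 + 5*log(cos(2*a))/12


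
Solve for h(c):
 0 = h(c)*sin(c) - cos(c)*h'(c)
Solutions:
 h(c) = C1/cos(c)


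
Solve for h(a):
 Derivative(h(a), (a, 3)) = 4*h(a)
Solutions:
 h(a) = C3*exp(2^(2/3)*a) + (C1*sin(2^(2/3)*sqrt(3)*a/2) + C2*cos(2^(2/3)*sqrt(3)*a/2))*exp(-2^(2/3)*a/2)


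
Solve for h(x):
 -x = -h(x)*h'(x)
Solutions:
 h(x) = -sqrt(C1 + x^2)
 h(x) = sqrt(C1 + x^2)


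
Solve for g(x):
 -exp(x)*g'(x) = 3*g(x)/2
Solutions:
 g(x) = C1*exp(3*exp(-x)/2)


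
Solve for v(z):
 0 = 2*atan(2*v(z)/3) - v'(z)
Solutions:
 Integral(1/atan(2*_y/3), (_y, v(z))) = C1 + 2*z


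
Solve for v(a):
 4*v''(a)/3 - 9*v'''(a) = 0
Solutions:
 v(a) = C1 + C2*a + C3*exp(4*a/27)


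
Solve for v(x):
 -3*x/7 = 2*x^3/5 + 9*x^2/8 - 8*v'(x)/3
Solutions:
 v(x) = C1 + 3*x^4/80 + 9*x^3/64 + 9*x^2/112


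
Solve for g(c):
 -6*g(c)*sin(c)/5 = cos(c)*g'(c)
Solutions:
 g(c) = C1*cos(c)^(6/5)


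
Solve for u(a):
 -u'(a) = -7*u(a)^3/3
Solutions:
 u(a) = -sqrt(6)*sqrt(-1/(C1 + 7*a))/2
 u(a) = sqrt(6)*sqrt(-1/(C1 + 7*a))/2


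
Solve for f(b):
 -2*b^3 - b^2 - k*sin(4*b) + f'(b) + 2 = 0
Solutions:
 f(b) = C1 + b^4/2 + b^3/3 - 2*b - k*cos(4*b)/4


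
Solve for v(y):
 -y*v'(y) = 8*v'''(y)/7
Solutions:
 v(y) = C1 + Integral(C2*airyai(-7^(1/3)*y/2) + C3*airybi(-7^(1/3)*y/2), y)


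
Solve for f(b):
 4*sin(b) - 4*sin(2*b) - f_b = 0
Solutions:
 f(b) = C1 - 4*cos(b) + 2*cos(2*b)


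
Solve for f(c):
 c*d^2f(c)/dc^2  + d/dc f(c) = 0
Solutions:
 f(c) = C1 + C2*log(c)


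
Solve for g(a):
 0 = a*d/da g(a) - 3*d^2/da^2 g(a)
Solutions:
 g(a) = C1 + C2*erfi(sqrt(6)*a/6)


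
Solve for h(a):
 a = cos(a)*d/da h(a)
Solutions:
 h(a) = C1 + Integral(a/cos(a), a)


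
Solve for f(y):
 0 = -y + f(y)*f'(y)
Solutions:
 f(y) = -sqrt(C1 + y^2)
 f(y) = sqrt(C1 + y^2)


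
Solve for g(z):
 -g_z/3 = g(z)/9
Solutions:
 g(z) = C1*exp(-z/3)


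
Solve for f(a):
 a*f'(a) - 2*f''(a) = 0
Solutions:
 f(a) = C1 + C2*erfi(a/2)


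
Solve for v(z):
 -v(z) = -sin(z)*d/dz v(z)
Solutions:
 v(z) = C1*sqrt(cos(z) - 1)/sqrt(cos(z) + 1)


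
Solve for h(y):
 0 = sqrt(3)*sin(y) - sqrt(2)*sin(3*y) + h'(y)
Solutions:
 h(y) = C1 + sqrt(3)*cos(y) - sqrt(2)*cos(3*y)/3


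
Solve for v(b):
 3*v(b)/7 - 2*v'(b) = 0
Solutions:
 v(b) = C1*exp(3*b/14)


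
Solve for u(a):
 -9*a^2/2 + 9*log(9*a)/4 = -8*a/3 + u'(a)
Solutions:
 u(a) = C1 - 3*a^3/2 + 4*a^2/3 + 9*a*log(a)/4 - 9*a/4 + 9*a*log(3)/2


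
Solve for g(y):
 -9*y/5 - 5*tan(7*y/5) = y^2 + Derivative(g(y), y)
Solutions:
 g(y) = C1 - y^3/3 - 9*y^2/10 + 25*log(cos(7*y/5))/7


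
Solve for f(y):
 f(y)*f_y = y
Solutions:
 f(y) = -sqrt(C1 + y^2)
 f(y) = sqrt(C1 + y^2)


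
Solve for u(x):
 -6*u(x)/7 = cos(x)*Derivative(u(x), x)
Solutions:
 u(x) = C1*(sin(x) - 1)^(3/7)/(sin(x) + 1)^(3/7)


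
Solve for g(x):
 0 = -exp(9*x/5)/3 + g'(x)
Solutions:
 g(x) = C1 + 5*exp(9*x/5)/27


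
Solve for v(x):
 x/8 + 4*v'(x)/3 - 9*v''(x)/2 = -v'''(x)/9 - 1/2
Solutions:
 v(x) = C1 + C2*exp(x*(81 - sqrt(6369))/4) + C3*exp(x*(sqrt(6369) + 81)/4) - 3*x^2/64 - 177*x/256


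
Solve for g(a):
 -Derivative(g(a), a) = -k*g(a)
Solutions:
 g(a) = C1*exp(a*k)


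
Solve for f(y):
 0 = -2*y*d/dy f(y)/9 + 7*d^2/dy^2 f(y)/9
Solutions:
 f(y) = C1 + C2*erfi(sqrt(7)*y/7)


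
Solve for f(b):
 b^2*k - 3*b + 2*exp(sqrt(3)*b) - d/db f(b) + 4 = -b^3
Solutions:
 f(b) = C1 + b^4/4 + b^3*k/3 - 3*b^2/2 + 4*b + 2*sqrt(3)*exp(sqrt(3)*b)/3


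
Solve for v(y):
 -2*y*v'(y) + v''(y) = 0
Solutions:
 v(y) = C1 + C2*erfi(y)


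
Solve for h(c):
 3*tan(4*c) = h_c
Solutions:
 h(c) = C1 - 3*log(cos(4*c))/4


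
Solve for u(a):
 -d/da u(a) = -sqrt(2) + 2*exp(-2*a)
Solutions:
 u(a) = C1 + sqrt(2)*a + exp(-2*a)


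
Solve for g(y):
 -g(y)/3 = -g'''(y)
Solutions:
 g(y) = C3*exp(3^(2/3)*y/3) + (C1*sin(3^(1/6)*y/2) + C2*cos(3^(1/6)*y/2))*exp(-3^(2/3)*y/6)


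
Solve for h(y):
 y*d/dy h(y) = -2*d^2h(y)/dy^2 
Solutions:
 h(y) = C1 + C2*erf(y/2)


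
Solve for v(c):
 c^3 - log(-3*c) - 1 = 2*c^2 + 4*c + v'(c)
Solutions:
 v(c) = C1 + c^4/4 - 2*c^3/3 - 2*c^2 - c*log(-c) - c*log(3)


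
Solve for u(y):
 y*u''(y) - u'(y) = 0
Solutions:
 u(y) = C1 + C2*y^2


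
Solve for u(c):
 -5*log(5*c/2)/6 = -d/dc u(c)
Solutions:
 u(c) = C1 + 5*c*log(c)/6 - 5*c/6 - 5*c*log(2)/6 + 5*c*log(5)/6


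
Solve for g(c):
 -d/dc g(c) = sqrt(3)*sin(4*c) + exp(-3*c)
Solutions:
 g(c) = C1 + sqrt(3)*cos(4*c)/4 + exp(-3*c)/3


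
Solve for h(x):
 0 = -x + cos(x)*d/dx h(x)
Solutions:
 h(x) = C1 + Integral(x/cos(x), x)


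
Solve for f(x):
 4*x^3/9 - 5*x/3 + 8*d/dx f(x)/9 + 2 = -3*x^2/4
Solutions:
 f(x) = C1 - x^4/8 - 9*x^3/32 + 15*x^2/16 - 9*x/4


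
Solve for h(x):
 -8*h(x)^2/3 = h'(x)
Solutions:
 h(x) = 3/(C1 + 8*x)


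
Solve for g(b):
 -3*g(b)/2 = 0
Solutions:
 g(b) = 0


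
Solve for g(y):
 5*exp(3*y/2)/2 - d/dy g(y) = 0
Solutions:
 g(y) = C1 + 5*exp(3*y/2)/3


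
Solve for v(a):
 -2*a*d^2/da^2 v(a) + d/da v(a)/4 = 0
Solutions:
 v(a) = C1 + C2*a^(9/8)


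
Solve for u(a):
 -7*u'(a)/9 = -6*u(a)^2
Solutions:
 u(a) = -7/(C1 + 54*a)


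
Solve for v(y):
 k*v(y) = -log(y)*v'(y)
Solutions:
 v(y) = C1*exp(-k*li(y))


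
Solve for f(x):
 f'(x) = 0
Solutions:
 f(x) = C1


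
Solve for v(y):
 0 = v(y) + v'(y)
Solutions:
 v(y) = C1*exp(-y)


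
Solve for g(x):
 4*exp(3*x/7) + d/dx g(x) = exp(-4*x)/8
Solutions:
 g(x) = C1 - 28*exp(3*x/7)/3 - exp(-4*x)/32


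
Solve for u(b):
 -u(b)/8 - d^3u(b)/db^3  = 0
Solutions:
 u(b) = C3*exp(-b/2) + (C1*sin(sqrt(3)*b/4) + C2*cos(sqrt(3)*b/4))*exp(b/4)


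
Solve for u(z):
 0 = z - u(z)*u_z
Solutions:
 u(z) = -sqrt(C1 + z^2)
 u(z) = sqrt(C1 + z^2)


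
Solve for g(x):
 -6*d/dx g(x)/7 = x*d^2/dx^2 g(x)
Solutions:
 g(x) = C1 + C2*x^(1/7)


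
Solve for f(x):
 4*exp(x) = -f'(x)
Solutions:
 f(x) = C1 - 4*exp(x)


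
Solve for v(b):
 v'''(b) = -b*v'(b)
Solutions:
 v(b) = C1 + Integral(C2*airyai(-b) + C3*airybi(-b), b)


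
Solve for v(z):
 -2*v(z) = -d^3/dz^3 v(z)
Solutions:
 v(z) = C3*exp(2^(1/3)*z) + (C1*sin(2^(1/3)*sqrt(3)*z/2) + C2*cos(2^(1/3)*sqrt(3)*z/2))*exp(-2^(1/3)*z/2)


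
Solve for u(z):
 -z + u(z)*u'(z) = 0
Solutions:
 u(z) = -sqrt(C1 + z^2)
 u(z) = sqrt(C1 + z^2)


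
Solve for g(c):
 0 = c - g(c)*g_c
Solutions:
 g(c) = -sqrt(C1 + c^2)
 g(c) = sqrt(C1 + c^2)


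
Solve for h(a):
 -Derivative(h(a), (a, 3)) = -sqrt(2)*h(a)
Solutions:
 h(a) = C3*exp(2^(1/6)*a) + (C1*sin(2^(1/6)*sqrt(3)*a/2) + C2*cos(2^(1/6)*sqrt(3)*a/2))*exp(-2^(1/6)*a/2)


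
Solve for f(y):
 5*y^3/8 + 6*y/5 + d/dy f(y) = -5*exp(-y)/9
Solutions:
 f(y) = C1 - 5*y^4/32 - 3*y^2/5 + 5*exp(-y)/9


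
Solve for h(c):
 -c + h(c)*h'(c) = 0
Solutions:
 h(c) = -sqrt(C1 + c^2)
 h(c) = sqrt(C1 + c^2)


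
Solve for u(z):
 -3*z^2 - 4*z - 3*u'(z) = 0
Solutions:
 u(z) = C1 - z^3/3 - 2*z^2/3


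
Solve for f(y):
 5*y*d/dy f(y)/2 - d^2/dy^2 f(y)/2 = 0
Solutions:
 f(y) = C1 + C2*erfi(sqrt(10)*y/2)


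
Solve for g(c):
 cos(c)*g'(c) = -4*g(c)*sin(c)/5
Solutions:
 g(c) = C1*cos(c)^(4/5)


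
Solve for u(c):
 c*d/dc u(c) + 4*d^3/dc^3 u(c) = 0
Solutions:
 u(c) = C1 + Integral(C2*airyai(-2^(1/3)*c/2) + C3*airybi(-2^(1/3)*c/2), c)


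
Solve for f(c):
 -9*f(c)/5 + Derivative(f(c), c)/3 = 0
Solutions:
 f(c) = C1*exp(27*c/5)


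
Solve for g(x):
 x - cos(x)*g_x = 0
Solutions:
 g(x) = C1 + Integral(x/cos(x), x)


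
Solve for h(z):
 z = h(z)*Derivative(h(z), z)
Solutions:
 h(z) = -sqrt(C1 + z^2)
 h(z) = sqrt(C1 + z^2)


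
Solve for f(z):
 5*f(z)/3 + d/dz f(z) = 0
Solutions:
 f(z) = C1*exp(-5*z/3)


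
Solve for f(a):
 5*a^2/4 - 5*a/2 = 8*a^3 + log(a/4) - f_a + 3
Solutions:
 f(a) = C1 + 2*a^4 - 5*a^3/12 + 5*a^2/4 + a*log(a) - a*log(4) + 2*a


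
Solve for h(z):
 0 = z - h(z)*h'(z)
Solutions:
 h(z) = -sqrt(C1 + z^2)
 h(z) = sqrt(C1 + z^2)


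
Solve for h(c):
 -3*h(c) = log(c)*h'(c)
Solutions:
 h(c) = C1*exp(-3*li(c))


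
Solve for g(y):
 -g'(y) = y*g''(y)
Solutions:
 g(y) = C1 + C2*log(y)


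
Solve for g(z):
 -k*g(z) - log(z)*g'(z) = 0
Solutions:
 g(z) = C1*exp(-k*li(z))


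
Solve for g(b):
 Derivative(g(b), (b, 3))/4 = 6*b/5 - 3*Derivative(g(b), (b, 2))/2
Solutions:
 g(b) = C1 + C2*b + C3*exp(-6*b) + 2*b^3/15 - b^2/15


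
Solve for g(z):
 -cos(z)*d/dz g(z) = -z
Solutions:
 g(z) = C1 + Integral(z/cos(z), z)


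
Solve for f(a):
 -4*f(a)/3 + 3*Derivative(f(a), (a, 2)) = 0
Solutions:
 f(a) = C1*exp(-2*a/3) + C2*exp(2*a/3)


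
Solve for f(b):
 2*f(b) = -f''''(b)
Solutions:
 f(b) = (C1*sin(2^(3/4)*b/2) + C2*cos(2^(3/4)*b/2))*exp(-2^(3/4)*b/2) + (C3*sin(2^(3/4)*b/2) + C4*cos(2^(3/4)*b/2))*exp(2^(3/4)*b/2)


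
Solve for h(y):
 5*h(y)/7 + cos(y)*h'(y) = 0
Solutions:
 h(y) = C1*(sin(y) - 1)^(5/14)/(sin(y) + 1)^(5/14)


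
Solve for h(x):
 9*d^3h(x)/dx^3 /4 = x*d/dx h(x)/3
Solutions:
 h(x) = C1 + Integral(C2*airyai(2^(2/3)*x/3) + C3*airybi(2^(2/3)*x/3), x)


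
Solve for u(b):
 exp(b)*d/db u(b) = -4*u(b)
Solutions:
 u(b) = C1*exp(4*exp(-b))


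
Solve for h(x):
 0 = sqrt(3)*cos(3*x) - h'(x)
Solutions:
 h(x) = C1 + sqrt(3)*sin(3*x)/3


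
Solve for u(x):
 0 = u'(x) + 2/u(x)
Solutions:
 u(x) = -sqrt(C1 - 4*x)
 u(x) = sqrt(C1 - 4*x)


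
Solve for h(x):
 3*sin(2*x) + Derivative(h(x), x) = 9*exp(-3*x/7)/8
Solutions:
 h(x) = C1 + 3*cos(2*x)/2 - 21*exp(-3*x/7)/8


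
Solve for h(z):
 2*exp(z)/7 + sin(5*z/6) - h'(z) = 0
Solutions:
 h(z) = C1 + 2*exp(z)/7 - 6*cos(5*z/6)/5


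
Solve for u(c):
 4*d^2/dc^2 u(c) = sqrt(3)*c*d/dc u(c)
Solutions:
 u(c) = C1 + C2*erfi(sqrt(2)*3^(1/4)*c/4)


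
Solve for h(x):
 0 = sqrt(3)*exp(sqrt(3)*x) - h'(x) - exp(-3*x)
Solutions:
 h(x) = C1 + exp(sqrt(3)*x) + exp(-3*x)/3


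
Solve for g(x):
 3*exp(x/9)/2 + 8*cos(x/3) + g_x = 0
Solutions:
 g(x) = C1 - 27*exp(x/9)/2 - 24*sin(x/3)


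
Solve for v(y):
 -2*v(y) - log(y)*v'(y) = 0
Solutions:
 v(y) = C1*exp(-2*li(y))


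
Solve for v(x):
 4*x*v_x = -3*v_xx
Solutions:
 v(x) = C1 + C2*erf(sqrt(6)*x/3)


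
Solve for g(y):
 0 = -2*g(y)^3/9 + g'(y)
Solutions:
 g(y) = -3*sqrt(2)*sqrt(-1/(C1 + 2*y))/2
 g(y) = 3*sqrt(2)*sqrt(-1/(C1 + 2*y))/2


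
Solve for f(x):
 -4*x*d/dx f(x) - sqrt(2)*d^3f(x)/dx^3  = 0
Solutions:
 f(x) = C1 + Integral(C2*airyai(-sqrt(2)*x) + C3*airybi(-sqrt(2)*x), x)


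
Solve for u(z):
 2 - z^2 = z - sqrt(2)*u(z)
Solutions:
 u(z) = sqrt(2)*(z^2 + z - 2)/2


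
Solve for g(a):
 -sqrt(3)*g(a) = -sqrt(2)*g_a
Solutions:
 g(a) = C1*exp(sqrt(6)*a/2)


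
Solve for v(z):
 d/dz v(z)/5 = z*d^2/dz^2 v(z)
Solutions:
 v(z) = C1 + C2*z^(6/5)


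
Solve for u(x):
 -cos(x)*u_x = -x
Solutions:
 u(x) = C1 + Integral(x/cos(x), x)


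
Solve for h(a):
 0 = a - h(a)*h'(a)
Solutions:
 h(a) = -sqrt(C1 + a^2)
 h(a) = sqrt(C1 + a^2)


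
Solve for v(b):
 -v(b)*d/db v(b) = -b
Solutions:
 v(b) = -sqrt(C1 + b^2)
 v(b) = sqrt(C1 + b^2)


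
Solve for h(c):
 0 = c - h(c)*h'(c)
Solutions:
 h(c) = -sqrt(C1 + c^2)
 h(c) = sqrt(C1 + c^2)


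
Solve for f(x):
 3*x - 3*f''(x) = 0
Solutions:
 f(x) = C1 + C2*x + x^3/6
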